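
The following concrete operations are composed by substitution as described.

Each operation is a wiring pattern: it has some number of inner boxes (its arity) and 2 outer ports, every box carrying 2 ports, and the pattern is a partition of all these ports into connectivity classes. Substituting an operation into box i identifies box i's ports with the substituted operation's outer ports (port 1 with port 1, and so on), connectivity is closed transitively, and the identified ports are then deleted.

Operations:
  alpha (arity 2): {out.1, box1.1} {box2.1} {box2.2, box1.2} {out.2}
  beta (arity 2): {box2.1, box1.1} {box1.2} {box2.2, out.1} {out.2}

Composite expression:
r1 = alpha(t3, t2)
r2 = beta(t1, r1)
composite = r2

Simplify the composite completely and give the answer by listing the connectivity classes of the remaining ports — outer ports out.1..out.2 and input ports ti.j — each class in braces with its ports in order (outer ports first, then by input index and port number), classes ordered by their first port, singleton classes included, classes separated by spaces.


{out.1} {out.2} {t1.1, t3.1} {t1.2} {t2.1} {t2.2, t3.2}

Connectivity passes through glued beta-boundaries; trace each wire chain.
composing alpha on (t3, t2), with out.j its own outer ports: {out.1, t3.1} {out.2} {t2.1} {t2.2, t3.2}
composing beta on (t1, t3, t2), with out.j its own outer ports: {out.1} {out.2} {t1.1, t3.1} {t1.2} {t2.1} {t2.2, t3.2}


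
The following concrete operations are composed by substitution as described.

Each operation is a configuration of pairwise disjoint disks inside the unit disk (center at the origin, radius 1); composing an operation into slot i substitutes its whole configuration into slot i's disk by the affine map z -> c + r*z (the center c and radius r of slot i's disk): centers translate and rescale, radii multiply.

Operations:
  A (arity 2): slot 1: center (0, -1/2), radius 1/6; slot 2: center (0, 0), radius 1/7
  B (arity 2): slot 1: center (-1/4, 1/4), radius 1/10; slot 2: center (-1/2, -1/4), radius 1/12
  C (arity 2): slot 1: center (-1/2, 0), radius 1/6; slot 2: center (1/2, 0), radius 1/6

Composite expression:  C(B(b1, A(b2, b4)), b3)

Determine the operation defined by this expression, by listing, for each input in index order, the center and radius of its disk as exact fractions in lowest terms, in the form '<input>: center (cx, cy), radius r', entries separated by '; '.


b1: center (-13/24, 1/24), radius 1/60; b2: center (-7/12, -7/144), radius 1/432; b3: center (1/2, 0), radius 1/6; b4: center (-7/12, -1/24), radius 1/504

Below C, radii multiply path by path; the b-disk centers shift.
input b1: composing its 2 substitution steps yields center (-13/24, 1/24), radius 1/60
input b2: composing its 3 substitution steps yields center (-7/12, -7/144), radius 1/432
input b4: composing its 3 substitution steps yields center (-7/12, -1/24), radius 1/504
input b3: composing its 1 substitution step yields center (1/2, 0), radius 1/6


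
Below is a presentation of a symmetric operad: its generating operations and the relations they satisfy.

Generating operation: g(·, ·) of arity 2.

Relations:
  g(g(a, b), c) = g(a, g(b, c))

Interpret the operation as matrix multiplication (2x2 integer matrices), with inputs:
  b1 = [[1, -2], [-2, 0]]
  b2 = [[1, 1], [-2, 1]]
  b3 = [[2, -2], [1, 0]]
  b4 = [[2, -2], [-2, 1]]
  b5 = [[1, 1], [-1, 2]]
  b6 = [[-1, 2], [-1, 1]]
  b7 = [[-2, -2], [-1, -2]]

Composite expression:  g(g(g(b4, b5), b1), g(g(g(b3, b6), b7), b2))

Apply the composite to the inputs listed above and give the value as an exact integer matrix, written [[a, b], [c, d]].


[[16, -32], [6, 6]]

g(b4, b5) = [[4, -2], [-3, 0]]
g(g(b4, b5), b1) = [[8, -8], [-3, 6]]
g(b3, b6) = [[0, 2], [-1, 2]]
g(g(b3, b6), b7) = [[-2, -4], [0, -2]]
g(g(g(b3, b6), b7), b2) = [[6, -6], [4, -2]]
g(g(g(b4, b5), b1), g(g(g(b3, b6), b7), b2)) = [[16, -32], [6, 6]]


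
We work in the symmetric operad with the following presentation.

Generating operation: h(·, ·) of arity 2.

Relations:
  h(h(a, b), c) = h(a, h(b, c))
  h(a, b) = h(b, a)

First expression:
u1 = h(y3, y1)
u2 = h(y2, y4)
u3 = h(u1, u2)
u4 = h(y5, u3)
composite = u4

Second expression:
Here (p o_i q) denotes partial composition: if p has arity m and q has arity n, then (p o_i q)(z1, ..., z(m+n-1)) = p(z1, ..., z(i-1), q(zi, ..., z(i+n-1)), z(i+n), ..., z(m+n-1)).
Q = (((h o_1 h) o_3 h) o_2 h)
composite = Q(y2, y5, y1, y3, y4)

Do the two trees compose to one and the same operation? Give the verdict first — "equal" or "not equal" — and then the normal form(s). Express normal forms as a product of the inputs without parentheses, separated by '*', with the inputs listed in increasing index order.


The first expression, normalized: y1 * y2 * y3 * y4 * y5
The second expression, normalized: y1 * y2 * y3 * y4 * y5
Same normal form: equal.

equal — both sides give y1 * y2 * y3 * y4 * y5


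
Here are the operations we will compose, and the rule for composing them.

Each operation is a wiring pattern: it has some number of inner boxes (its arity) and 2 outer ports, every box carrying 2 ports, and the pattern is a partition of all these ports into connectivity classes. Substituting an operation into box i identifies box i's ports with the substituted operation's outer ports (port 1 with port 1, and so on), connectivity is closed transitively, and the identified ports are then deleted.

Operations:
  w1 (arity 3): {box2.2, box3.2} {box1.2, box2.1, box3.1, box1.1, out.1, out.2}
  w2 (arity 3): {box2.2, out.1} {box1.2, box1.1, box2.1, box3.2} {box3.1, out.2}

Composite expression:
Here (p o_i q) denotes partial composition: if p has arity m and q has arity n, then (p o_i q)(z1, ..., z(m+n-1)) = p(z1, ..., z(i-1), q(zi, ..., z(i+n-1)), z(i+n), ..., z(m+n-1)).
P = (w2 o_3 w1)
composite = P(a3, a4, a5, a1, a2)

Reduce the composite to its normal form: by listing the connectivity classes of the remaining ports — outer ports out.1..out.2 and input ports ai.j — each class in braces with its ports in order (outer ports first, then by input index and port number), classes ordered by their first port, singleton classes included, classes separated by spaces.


{out.1, a4.2} {out.2, a1.1, a2.1, a3.1, a3.2, a4.1, a5.1, a5.2} {a1.2, a2.2}

Reachability decides: close wires over w2-identified ports.
after w1, the pattern on (a5, a1, a2) reads {out.1, out.2, a1.1, a2.1, a5.1, a5.2} {a1.2, a2.2} (out.j = its outer ports)
after w2, the pattern on (a3, a4, a5, a1, a2) reads {out.1, a4.2} {out.2, a1.1, a2.1, a3.1, a3.2, a4.1, a5.1, a5.2} {a1.2, a2.2} (out.j = its outer ports)


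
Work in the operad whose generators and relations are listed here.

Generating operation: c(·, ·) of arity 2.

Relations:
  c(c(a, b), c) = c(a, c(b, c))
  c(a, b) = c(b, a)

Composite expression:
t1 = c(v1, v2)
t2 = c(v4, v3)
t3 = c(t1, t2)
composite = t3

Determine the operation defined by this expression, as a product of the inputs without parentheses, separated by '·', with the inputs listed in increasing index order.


v1 · v2 · v3 · v4


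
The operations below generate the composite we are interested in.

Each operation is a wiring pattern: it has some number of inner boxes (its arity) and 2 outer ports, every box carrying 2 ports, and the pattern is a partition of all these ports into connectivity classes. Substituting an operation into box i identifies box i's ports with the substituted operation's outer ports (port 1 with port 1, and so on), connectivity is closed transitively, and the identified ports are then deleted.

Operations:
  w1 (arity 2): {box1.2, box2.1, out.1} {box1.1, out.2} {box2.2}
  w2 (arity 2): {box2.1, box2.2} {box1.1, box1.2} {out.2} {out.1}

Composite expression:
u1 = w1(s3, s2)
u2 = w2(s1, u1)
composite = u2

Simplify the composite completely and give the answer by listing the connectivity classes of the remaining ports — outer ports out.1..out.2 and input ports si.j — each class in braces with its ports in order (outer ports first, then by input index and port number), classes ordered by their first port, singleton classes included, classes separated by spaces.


{out.1} {out.2} {s1.1, s1.2} {s2.1, s3.1, s3.2} {s2.2}

Substituting into w2 glues patterns; closure does the rest.
composing w1 on (s3, s2), with out.j its own outer ports: {out.1, s2.1, s3.2} {out.2, s3.1} {s2.2}
composing w2 on (s1, s3, s2), with out.j its own outer ports: {out.1} {out.2} {s1.1, s1.2} {s2.1, s3.1, s3.2} {s2.2}


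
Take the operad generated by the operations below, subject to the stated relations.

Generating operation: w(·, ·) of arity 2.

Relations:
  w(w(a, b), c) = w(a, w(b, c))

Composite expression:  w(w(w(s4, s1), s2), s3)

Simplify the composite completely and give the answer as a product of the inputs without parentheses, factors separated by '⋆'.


s4 ⋆ s1 ⋆ s2 ⋆ s3

The w-tree's shape is irrelevant; the s-reading-order decides.
w(s4, s1) linearizes to s4 ⋆ s1
w(w(s4, s1), s2) linearizes to s4 ⋆ s1 ⋆ s2
w(w(w(s4, s1), s2), s3) linearizes to s4 ⋆ s1 ⋆ s2 ⋆ s3


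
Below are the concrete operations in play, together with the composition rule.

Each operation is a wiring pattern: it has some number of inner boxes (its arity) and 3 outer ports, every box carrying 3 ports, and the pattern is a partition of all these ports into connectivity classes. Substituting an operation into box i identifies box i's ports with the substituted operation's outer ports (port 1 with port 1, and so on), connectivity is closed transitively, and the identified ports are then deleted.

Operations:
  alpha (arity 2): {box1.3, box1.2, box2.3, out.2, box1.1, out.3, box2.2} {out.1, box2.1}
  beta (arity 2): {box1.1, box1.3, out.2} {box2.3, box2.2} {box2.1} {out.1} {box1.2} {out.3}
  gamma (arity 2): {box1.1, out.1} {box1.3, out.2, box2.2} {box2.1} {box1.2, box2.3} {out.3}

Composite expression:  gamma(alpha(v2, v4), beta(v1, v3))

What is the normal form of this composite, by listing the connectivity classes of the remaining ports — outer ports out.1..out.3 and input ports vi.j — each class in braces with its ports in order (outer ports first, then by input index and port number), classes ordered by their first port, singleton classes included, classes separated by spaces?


Two ports join when wires chain via gamma-identified ports.
after alpha, the pattern on (v2, v4) reads {out.1, v4.1} {out.2, out.3, v2.1, v2.2, v2.3, v4.2, v4.3} (out.j = its outer ports)
after beta, the pattern on (v1, v3) reads {out.1} {out.2, v1.1, v1.3} {out.3} {v1.2} {v3.1} {v3.2, v3.3} (out.j = its outer ports)
after gamma, the pattern on (v2, v4, v1, v3) reads {out.1, v4.1} {out.2, v1.1, v1.3, v2.1, v2.2, v2.3, v4.2, v4.3} {out.3} {v1.2} {v3.1} {v3.2, v3.3} (out.j = its outer ports)

{out.1, v4.1} {out.2, v1.1, v1.3, v2.1, v2.2, v2.3, v4.2, v4.3} {out.3} {v1.2} {v3.1} {v3.2, v3.3}


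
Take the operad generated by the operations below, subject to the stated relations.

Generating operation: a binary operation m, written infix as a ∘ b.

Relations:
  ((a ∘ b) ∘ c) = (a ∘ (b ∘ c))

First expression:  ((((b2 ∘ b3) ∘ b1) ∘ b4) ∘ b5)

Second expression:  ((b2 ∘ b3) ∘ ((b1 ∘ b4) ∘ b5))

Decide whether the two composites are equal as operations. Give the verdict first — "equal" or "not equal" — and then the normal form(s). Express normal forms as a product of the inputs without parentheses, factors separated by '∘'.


equal; the common form is b2 ∘ b3 ∘ b1 ∘ b4 ∘ b5


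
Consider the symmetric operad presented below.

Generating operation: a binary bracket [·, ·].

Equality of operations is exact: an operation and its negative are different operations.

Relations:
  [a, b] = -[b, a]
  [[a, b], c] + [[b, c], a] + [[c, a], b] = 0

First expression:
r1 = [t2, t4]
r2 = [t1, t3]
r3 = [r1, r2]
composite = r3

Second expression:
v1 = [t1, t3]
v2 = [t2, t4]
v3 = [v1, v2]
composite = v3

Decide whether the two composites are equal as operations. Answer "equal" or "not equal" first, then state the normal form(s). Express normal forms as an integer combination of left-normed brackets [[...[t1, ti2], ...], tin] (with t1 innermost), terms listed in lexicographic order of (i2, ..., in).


The first expression, normalized: -[[[t1, t3], t2], t4] + [[[t1, t3], t4], t2]
The second expression, normalized: [[[t1, t3], t2], t4] - [[[t1, t3], t4], t2]
Different reductions; not equal.

not equal: they reduce to -[[[t1, t3], t2], t4] + [[[t1, t3], t4], t2] and [[[t1, t3], t2], t4] - [[[t1, t3], t4], t2]


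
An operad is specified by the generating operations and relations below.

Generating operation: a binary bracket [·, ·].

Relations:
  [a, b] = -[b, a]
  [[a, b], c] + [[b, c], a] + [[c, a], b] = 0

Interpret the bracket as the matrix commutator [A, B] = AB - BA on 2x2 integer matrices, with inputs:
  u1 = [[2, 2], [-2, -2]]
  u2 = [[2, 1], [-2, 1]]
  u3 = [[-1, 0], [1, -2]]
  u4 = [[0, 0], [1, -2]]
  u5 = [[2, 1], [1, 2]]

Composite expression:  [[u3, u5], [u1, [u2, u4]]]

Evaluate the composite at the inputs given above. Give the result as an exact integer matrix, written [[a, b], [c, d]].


[u3, u5] = [[-1, 1], [-1, 1]]
[u2, u4] = [[1, -2], [-5, -1]]
[u1, [u2, u4]] = [[-14, -12], [16, 14]]
[[u3, u5], [u1, [u2, u4]]] = [[4, 52], [60, -4]]

[[4, 52], [60, -4]]


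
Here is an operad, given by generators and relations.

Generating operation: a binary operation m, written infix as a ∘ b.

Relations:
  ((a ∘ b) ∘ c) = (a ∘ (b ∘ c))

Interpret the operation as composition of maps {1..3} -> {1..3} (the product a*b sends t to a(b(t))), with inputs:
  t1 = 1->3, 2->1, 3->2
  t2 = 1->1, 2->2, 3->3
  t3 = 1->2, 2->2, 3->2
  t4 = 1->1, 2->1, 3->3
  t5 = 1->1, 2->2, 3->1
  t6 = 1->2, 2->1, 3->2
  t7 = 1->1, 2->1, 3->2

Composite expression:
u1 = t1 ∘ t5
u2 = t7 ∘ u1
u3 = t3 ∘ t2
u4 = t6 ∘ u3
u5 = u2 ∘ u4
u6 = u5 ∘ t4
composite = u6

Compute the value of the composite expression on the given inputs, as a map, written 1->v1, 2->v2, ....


(t1 ∘ t5) = 1->3, 2->1, 3->3
(t7 ∘ (t1 ∘ t5)) = 1->2, 2->1, 3->2
(t3 ∘ t2) = 1->2, 2->2, 3->2
(t6 ∘ (t3 ∘ t2)) = 1->1, 2->1, 3->1
((t7 ∘ (t1 ∘ t5)) ∘ (t6 ∘ (t3 ∘ t2))) = 1->2, 2->2, 3->2
(((t7 ∘ (t1 ∘ t5)) ∘ (t6 ∘ (t3 ∘ t2))) ∘ t4) = 1->2, 2->2, 3->2

1->2, 2->2, 3->2


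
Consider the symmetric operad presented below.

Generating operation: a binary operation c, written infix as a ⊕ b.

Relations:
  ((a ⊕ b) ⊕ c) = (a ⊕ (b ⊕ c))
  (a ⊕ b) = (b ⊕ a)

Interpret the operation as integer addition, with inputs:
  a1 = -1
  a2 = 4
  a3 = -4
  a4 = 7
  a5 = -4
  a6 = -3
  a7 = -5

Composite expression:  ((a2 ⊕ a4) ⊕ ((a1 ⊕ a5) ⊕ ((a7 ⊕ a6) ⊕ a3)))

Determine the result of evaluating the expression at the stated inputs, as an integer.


-6


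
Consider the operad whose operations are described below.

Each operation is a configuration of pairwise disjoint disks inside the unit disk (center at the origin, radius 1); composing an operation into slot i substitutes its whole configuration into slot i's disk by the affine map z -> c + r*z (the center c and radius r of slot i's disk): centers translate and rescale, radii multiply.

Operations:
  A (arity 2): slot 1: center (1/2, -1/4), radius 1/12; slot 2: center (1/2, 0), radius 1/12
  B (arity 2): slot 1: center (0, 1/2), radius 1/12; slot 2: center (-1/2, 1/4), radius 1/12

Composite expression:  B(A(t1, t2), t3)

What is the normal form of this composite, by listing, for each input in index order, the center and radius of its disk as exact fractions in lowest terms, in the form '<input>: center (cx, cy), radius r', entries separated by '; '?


Below B, radii multiply path by path; the t-disk centers shift.
tracing t1 down its 2-map path: center (1/24, 23/48), radius 1/144
tracing t2 down its 2-map path: center (1/24, 1/2), radius 1/144
tracing t3 down its 1-map path: center (-1/2, 1/4), radius 1/12

t1: center (1/24, 23/48), radius 1/144; t2: center (1/24, 1/2), radius 1/144; t3: center (-1/2, 1/4), radius 1/12


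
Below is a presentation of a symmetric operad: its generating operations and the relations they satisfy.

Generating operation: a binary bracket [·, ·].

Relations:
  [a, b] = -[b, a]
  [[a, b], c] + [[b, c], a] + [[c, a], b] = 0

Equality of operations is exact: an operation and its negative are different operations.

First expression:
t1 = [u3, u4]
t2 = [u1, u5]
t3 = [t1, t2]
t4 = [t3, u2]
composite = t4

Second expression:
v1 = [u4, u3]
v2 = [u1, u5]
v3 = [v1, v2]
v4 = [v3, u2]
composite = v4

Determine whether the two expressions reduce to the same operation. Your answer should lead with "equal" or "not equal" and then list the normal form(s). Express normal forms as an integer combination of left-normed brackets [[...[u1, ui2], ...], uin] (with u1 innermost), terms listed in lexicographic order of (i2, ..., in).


not equal — first -[[[[u1, u5], u3], u4], u2] + [[[[u1, u5], u4], u3], u2], second [[[[u1, u5], u3], u4], u2] - [[[[u1, u5], u4], u3], u2]

The first expression, normalized: -[[[[u1, u5], u3], u4], u2] + [[[[u1, u5], u4], u3], u2]
The second expression, normalized: [[[[u1, u5], u3], u4], u2] - [[[[u1, u5], u4], u3], u2]
Different reductions; not equal.


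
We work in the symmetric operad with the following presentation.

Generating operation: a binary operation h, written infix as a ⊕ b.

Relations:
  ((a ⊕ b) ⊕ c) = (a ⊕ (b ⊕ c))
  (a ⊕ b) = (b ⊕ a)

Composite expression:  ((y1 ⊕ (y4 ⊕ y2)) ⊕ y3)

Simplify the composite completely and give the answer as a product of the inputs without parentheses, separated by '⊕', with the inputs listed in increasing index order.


Key point: h commutes, so take the y-inputs in any fixed order.
(y4 ⊕ y2) unparenthesizes to y4 ⊕ y2
(y1 ⊕ (y4 ⊕ y2)) unparenthesizes to y1 ⊕ y4 ⊕ y2
((y1 ⊕ (y4 ⊕ y2)) ⊕ y3) unparenthesizes to y1 ⊕ y4 ⊕ y2 ⊕ y3
sorting the factors by input index: y1 ⊕ y2 ⊕ y3 ⊕ y4

y1 ⊕ y2 ⊕ y3 ⊕ y4


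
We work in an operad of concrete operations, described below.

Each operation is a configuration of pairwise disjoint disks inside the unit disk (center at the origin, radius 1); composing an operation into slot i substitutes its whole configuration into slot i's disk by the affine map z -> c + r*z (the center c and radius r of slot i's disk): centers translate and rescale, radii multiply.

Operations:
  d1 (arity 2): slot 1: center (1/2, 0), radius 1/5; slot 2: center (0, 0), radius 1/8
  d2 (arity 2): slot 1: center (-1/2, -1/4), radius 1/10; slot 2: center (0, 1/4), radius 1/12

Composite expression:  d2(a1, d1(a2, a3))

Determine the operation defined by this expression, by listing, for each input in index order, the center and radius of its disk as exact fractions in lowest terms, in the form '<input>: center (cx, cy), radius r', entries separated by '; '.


a1: center (-1/2, -1/4), radius 1/10; a2: center (1/24, 1/4), radius 1/60; a3: center (0, 1/4), radius 1/96

Only the slot chain above each a matters under d2; compose those maps.
a1 passes through 1 substitution, ending at center (-1/2, -1/4), radius 1/10
a2 passes through 2 substitutions, ending at center (1/24, 1/4), radius 1/60
a3 passes through 2 substitutions, ending at center (0, 1/4), radius 1/96


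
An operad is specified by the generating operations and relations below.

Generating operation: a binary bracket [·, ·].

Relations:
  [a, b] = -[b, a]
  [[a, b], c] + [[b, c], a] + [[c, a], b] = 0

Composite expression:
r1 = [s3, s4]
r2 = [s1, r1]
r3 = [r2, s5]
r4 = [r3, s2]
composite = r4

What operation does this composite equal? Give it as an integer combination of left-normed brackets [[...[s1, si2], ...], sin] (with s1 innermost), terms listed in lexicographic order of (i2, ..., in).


A multilinear Lie element is pinned by s1-initial words (s1 innermost).
Composite bracket: [[[s1, [s3, s4]], s5], s2]
Applying ab - ba throughout gives 16 signed words (2^4 = 16).
Collect the words opening with s1:
  word s1s3s4s5s2 has sign +1, contributing +[[[[s1, s3], s4], s5], s2]
  word s1s4s3s5s2 has sign -1, contributing -[[[[s1, s4], s3], s5], s2]

[[[[s1, s3], s4], s5], s2] - [[[[s1, s4], s3], s5], s2]


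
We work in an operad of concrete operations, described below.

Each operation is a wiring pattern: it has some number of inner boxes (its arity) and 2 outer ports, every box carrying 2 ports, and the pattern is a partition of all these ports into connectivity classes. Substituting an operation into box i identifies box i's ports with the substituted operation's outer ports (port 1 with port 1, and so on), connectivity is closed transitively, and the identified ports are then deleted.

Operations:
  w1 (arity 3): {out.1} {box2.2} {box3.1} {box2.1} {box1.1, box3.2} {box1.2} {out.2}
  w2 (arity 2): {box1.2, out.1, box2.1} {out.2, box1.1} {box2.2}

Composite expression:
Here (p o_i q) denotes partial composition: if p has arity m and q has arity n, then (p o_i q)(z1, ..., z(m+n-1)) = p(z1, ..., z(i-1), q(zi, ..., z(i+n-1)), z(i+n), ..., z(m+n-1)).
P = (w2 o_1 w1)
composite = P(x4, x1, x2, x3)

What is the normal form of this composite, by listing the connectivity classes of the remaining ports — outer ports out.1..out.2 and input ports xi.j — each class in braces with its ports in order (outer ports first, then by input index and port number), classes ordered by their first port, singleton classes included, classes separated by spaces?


{out.1, x3.1} {out.2} {x1.1} {x1.2} {x2.1} {x2.2, x4.1} {x3.2} {x4.2}


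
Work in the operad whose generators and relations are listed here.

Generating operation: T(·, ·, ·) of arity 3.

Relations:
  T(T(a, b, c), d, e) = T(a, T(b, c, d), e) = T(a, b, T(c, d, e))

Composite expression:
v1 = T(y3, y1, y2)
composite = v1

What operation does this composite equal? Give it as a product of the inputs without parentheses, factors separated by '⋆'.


y3 ⋆ y1 ⋆ y2

Key point: T is associative — brackets drop, the y-order remains.
T(y3, y1, y2) spells out as y3 ⋆ y1 ⋆ y2


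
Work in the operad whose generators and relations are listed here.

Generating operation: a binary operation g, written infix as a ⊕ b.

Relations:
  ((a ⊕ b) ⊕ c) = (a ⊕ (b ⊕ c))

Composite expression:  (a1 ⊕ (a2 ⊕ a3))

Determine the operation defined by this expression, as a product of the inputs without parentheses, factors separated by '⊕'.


a1 ⊕ a2 ⊕ a3

Key point: g is associative — brackets drop, the a-order remains.
(a2 ⊕ a3) linearizes to a2 ⊕ a3
(a1 ⊕ (a2 ⊕ a3)) linearizes to a1 ⊕ a2 ⊕ a3


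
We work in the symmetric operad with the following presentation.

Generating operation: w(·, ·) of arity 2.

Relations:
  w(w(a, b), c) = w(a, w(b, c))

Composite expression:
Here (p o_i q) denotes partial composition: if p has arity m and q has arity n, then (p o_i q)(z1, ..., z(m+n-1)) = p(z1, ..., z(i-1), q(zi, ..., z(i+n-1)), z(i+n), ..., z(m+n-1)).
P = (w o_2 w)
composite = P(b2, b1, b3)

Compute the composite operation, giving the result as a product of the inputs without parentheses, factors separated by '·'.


b2 · b1 · b3


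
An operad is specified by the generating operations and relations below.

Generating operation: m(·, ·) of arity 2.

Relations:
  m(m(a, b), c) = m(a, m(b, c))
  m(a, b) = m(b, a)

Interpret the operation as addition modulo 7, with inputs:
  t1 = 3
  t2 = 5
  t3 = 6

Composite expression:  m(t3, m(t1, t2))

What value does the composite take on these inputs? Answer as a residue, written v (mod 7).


m(t1, t2) = 1
m(t3, m(t1, t2)) = 0

0 (mod 7)


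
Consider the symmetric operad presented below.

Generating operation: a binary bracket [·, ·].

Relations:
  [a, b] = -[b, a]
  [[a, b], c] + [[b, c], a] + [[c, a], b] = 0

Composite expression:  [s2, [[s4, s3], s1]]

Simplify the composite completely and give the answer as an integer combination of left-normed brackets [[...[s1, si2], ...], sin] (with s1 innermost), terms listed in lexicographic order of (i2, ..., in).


In the tensor algebra, words opening s1 carry the s1-anchored form.
Composite bracket: [s2, [[s4, s3], s1]]
Full expansion: 8 signed words from ab - ba (2^3 = 8).
Words beginning with s1 determine it all:
  sign of s1s3s4s2 is -1, so it contributes -[[[s1, s3], s4], s2]
  sign of s1s4s3s2 is +1, so it contributes +[[[s1, s4], s3], s2]

-[[[s1, s3], s4], s2] + [[[s1, s4], s3], s2]


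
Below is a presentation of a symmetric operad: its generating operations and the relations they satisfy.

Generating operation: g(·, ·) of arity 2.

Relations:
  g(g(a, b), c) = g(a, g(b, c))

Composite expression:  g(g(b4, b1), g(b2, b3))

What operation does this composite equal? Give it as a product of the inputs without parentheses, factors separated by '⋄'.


Key point: g is associative — brackets drop, the b-order remains.
g(b4, b1) spells out as b4 ⋄ b1
g(b2, b3) spells out as b2 ⋄ b3
g(g(b4, b1), g(b2, b3)) spells out as b4 ⋄ b1 ⋄ b2 ⋄ b3

b4 ⋄ b1 ⋄ b2 ⋄ b3


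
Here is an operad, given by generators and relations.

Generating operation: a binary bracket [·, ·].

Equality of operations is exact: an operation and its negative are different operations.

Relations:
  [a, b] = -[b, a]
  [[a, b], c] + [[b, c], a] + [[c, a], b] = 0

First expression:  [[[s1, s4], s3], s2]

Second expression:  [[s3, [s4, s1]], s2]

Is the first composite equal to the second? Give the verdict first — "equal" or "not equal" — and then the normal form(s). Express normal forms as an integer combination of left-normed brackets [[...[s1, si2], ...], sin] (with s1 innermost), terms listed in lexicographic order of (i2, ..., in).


In normal form, the first expression is [[[s1, s4], s3], s2]
In normal form, the second expression is [[[s1, s4], s3], s2]
The forms coincide; equal.

equal: each reduces to [[[s1, s4], s3], s2]


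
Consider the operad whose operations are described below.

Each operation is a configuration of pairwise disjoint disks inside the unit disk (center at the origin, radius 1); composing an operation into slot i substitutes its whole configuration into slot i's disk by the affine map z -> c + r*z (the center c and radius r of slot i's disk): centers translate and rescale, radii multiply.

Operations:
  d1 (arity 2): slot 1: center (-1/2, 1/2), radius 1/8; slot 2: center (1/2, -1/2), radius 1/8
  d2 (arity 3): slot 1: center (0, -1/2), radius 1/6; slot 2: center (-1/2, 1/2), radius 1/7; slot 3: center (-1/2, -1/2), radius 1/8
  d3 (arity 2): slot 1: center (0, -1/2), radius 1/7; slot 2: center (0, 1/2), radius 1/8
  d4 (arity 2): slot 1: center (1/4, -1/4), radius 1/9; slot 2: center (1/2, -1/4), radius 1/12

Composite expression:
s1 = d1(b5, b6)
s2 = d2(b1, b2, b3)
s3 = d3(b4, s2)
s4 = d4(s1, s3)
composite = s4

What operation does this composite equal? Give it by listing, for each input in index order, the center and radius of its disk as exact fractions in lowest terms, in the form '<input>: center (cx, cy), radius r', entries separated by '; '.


b1: center (1/2, -41/192), radius 1/576; b2: center (95/192, -13/64), radius 1/672; b3: center (95/192, -41/192), radius 1/768; b4: center (1/2, -7/24), radius 1/84; b5: center (7/36, -7/36), radius 1/72; b6: center (11/36, -11/36), radius 1/72

Below d4, radii multiply path by path; the b-disk centers shift.
b5: after 2 affine steps, its disk has center (7/36, -7/36), radius 1/72
b6: after 2 affine steps, its disk has center (11/36, -11/36), radius 1/72
b4: after 2 affine steps, its disk has center (1/2, -7/24), radius 1/84
b1: after 3 affine steps, its disk has center (1/2, -41/192), radius 1/576
b2: after 3 affine steps, its disk has center (95/192, -13/64), radius 1/672
b3: after 3 affine steps, its disk has center (95/192, -41/192), radius 1/768


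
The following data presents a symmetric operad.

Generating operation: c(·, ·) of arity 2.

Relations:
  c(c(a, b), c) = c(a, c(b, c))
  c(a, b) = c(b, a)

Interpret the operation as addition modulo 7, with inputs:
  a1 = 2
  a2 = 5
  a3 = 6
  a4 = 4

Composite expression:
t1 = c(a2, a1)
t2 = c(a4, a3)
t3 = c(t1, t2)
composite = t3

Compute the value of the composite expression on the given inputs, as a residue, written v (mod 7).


c(a2, a1) = 0
c(a4, a3) = 3
c(c(a2, a1), c(a4, a3)) = 3

3 (mod 7)


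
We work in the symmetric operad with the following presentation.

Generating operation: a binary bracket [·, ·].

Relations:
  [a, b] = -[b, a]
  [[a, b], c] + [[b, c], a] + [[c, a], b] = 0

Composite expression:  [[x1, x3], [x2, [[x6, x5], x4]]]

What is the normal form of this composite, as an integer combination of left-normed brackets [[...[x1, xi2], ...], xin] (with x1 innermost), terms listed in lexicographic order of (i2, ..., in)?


[[[[[x1, x3], x2], x4], x5], x6] - [[[[[x1, x3], x2], x4], x6], x5] - [[[[[x1, x3], x2], x5], x6], x4] + [[[[[x1, x3], x2], x6], x5], x4] - [[[[[x1, x3], x4], x5], x6], x2] + [[[[[x1, x3], x4], x6], x5], x2] + [[[[[x1, x3], x5], x6], x4], x2] - [[[[[x1, x3], x6], x5], x4], x2]

Left-normed coefficients sit on the x1-initial expansion words.
Composite bracket: [[x1, x3], [x2, [[x6, x5], x4]]]
Each bracket splits as ab - ba, giving 32 signed words (2^5 = 32).
Keep just the words that open with x1:
  word x1x3x2x4x5x6 has sign +1, contributing +[[[[[x1, x3], x2], x4], x5], x6]
  word x1x3x2x4x6x5 has sign -1, contributing -[[[[[x1, x3], x2], x4], x6], x5]
  word x1x3x2x5x6x4 has sign -1, contributing -[[[[[x1, x3], x2], x5], x6], x4]
  word x1x3x2x6x5x4 has sign +1, contributing +[[[[[x1, x3], x2], x6], x5], x4]
  word x1x3x4x5x6x2 has sign -1, contributing -[[[[[x1, x3], x4], x5], x6], x2]
  word x1x3x4x6x5x2 has sign +1, contributing +[[[[[x1, x3], x4], x6], x5], x2]
  word x1x3x5x6x4x2 has sign +1, contributing +[[[[[x1, x3], x5], x6], x4], x2]
  word x1x3x6x5x4x2 has sign -1, contributing -[[[[[x1, x3], x6], x5], x4], x2]


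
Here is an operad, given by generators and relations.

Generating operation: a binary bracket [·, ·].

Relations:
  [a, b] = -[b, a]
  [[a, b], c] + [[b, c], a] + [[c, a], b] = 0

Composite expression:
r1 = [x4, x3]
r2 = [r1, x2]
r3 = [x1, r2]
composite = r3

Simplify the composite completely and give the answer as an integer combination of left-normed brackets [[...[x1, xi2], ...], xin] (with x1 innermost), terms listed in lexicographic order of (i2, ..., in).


[[[x1, x2], x3], x4] - [[[x1, x2], x4], x3] - [[[x1, x3], x4], x2] + [[[x1, x4], x3], x2]


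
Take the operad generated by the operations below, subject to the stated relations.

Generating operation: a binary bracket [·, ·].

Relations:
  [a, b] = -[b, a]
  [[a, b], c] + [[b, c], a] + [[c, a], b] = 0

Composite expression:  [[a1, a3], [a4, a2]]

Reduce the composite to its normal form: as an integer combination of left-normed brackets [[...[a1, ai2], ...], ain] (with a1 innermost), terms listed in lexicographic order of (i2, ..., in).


-[[[a1, a3], a2], a4] + [[[a1, a3], a4], a2]

Skip Jacobi rewriting: expand, keep a1-initial words, read off terms.
Composite bracket: [[a1, a3], [a4, a2]]
Applying ab - ba throughout gives 8 signed words (2^3 = 8).
Collect the words opening with a1:
  a1a3a2a4 (sign -1) contributes -[[[a1, a3], a2], a4]
  a1a3a4a2 (sign +1) contributes +[[[a1, a3], a4], a2]


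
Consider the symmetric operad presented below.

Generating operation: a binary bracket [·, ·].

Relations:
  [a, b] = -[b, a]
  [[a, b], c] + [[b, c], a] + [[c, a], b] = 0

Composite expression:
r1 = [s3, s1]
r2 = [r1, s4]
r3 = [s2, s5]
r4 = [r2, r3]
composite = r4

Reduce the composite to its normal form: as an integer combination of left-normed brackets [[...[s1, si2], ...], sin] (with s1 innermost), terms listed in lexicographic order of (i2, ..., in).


-[[[[s1, s3], s4], s2], s5] + [[[[s1, s3], s4], s5], s2]

Skip Jacobi rewriting: expand, keep s1-initial words, read off terms.
Composite bracket: [[[s3, s1], s4], [s2, s5]]
Full expansion: 16 signed words from ab - ba (2^4 = 16).
Coefficients come from the s1-initial words:
  from s1s3s4s2s5, sign -1: term -[[[[s1, s3], s4], s2], s5]
  from s1s3s4s5s2, sign +1: term +[[[[s1, s3], s4], s5], s2]


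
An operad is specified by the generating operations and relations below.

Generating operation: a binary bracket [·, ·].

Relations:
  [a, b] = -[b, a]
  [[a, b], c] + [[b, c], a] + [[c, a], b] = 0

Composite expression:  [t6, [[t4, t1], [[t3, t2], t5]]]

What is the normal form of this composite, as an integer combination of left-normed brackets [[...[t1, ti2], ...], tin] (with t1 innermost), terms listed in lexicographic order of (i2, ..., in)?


-[[[[[t1, t4], t2], t3], t5], t6] + [[[[[t1, t4], t3], t2], t5], t6] + [[[[[t1, t4], t5], t2], t3], t6] - [[[[[t1, t4], t5], t3], t2], t6]

Expand each bracket as ab - ba; the t1-initial words give the coefficients.
Composite bracket: [t6, [[t4, t1], [[t3, t2], t5]]]
Expanding via [a, b] = ab - ba: 32 signed words (2^5 = 32).
The t1-initial words carry the normal form:
  sign of t1t4t2t3t5t6 is -1, so it contributes -[[[[[t1, t4], t2], t3], t5], t6]
  sign of t1t4t3t2t5t6 is +1, so it contributes +[[[[[t1, t4], t3], t2], t5], t6]
  sign of t1t4t5t2t3t6 is +1, so it contributes +[[[[[t1, t4], t5], t2], t3], t6]
  sign of t1t4t5t3t2t6 is -1, so it contributes -[[[[[t1, t4], t5], t3], t2], t6]


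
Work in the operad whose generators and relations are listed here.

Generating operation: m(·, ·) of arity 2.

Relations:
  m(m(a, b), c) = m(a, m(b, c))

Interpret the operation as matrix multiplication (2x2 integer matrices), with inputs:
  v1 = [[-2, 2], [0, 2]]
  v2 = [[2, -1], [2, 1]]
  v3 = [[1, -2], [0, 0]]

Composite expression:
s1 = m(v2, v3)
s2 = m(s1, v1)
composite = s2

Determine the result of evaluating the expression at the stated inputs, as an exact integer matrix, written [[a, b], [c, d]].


[[-4, -4], [-4, -4]]

m(v2, v3) = [[2, -4], [2, -4]]
m(m(v2, v3), v1) = [[-4, -4], [-4, -4]]


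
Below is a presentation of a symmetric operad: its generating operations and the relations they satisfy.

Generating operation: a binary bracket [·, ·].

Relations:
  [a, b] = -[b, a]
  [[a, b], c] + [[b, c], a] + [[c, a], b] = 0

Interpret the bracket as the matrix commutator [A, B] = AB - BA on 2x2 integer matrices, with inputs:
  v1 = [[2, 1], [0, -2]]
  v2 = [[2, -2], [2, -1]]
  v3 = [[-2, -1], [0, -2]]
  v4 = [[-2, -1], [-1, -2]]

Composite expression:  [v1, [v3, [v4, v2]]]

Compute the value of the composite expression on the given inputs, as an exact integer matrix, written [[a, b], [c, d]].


[[0, -38], [0, 0]]

[v4, v2] = [[-4, 3], [-3, 4]]
[v3, [v4, v2]] = [[3, -8], [0, -3]]
[v1, [v3, [v4, v2]]] = [[0, -38], [0, 0]]


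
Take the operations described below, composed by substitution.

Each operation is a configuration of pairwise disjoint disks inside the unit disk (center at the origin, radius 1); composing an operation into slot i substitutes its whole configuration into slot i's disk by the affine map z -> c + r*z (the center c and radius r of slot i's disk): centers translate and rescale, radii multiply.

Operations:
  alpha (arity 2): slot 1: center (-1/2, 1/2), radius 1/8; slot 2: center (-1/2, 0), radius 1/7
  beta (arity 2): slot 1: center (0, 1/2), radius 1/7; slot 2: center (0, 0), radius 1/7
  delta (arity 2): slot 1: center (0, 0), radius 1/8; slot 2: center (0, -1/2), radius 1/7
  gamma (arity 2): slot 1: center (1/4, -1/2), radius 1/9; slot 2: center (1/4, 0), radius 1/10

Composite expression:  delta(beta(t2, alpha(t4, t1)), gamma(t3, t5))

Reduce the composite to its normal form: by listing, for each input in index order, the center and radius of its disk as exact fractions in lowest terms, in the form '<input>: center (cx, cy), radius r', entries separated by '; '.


t1: center (-1/112, 0), radius 1/392; t2: center (0, 1/16), radius 1/56; t3: center (1/28, -4/7), radius 1/63; t4: center (-1/112, 1/112), radius 1/448; t5: center (1/28, -1/2), radius 1/70


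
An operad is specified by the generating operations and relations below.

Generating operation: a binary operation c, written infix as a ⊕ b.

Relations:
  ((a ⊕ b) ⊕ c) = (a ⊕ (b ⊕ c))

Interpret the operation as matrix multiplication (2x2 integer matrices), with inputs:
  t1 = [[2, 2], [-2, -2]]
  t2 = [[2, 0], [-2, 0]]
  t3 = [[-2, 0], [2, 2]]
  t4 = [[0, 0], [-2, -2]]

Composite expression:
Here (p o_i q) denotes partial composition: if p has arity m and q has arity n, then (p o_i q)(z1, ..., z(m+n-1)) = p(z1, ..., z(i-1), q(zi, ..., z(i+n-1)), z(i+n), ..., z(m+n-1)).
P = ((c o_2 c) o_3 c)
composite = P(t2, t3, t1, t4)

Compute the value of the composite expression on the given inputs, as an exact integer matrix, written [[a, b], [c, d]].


[[16, 16], [-16, -16]]


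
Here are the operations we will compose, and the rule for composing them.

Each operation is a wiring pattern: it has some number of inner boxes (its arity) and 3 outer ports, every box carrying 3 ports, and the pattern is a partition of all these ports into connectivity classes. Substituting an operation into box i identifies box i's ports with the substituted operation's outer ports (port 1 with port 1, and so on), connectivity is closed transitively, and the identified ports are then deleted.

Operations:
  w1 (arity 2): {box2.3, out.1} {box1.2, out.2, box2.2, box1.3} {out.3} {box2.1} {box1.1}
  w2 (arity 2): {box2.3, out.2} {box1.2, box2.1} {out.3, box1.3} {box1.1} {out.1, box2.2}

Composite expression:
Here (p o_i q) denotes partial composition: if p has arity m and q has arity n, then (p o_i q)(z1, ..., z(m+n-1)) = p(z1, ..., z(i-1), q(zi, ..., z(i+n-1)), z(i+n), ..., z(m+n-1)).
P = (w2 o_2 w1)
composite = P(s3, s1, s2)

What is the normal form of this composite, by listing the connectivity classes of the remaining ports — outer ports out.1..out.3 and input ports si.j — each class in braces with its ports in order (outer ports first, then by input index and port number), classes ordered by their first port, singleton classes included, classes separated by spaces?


{out.1, s1.2, s1.3, s2.2} {out.2} {out.3, s3.3} {s1.1} {s2.1} {s2.3, s3.2} {s3.1}

Connectivity passes through glued w2-boundaries; trace each wire chain.
after w1, the pattern on (s1, s2) reads {out.1, s2.3} {out.2, s1.2, s1.3, s2.2} {out.3} {s1.1} {s2.1} (out.j = its outer ports)
after w2, the pattern on (s3, s1, s2) reads {out.1, s1.2, s1.3, s2.2} {out.2} {out.3, s3.3} {s1.1} {s2.1} {s2.3, s3.2} {s3.1} (out.j = its outer ports)


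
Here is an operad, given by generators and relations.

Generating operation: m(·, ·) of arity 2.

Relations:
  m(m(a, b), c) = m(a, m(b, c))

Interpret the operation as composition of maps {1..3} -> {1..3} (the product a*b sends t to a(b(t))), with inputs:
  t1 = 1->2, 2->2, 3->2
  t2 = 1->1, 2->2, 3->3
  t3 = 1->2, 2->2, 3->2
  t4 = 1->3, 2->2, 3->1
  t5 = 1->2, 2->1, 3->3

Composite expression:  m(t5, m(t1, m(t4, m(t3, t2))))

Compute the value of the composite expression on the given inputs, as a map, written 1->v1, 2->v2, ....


1->1, 2->1, 3->1

m(t3, t2) = 1->2, 2->2, 3->2
m(t4, m(t3, t2)) = 1->2, 2->2, 3->2
m(t1, m(t4, m(t3, t2))) = 1->2, 2->2, 3->2
m(t5, m(t1, m(t4, m(t3, t2)))) = 1->1, 2->1, 3->1


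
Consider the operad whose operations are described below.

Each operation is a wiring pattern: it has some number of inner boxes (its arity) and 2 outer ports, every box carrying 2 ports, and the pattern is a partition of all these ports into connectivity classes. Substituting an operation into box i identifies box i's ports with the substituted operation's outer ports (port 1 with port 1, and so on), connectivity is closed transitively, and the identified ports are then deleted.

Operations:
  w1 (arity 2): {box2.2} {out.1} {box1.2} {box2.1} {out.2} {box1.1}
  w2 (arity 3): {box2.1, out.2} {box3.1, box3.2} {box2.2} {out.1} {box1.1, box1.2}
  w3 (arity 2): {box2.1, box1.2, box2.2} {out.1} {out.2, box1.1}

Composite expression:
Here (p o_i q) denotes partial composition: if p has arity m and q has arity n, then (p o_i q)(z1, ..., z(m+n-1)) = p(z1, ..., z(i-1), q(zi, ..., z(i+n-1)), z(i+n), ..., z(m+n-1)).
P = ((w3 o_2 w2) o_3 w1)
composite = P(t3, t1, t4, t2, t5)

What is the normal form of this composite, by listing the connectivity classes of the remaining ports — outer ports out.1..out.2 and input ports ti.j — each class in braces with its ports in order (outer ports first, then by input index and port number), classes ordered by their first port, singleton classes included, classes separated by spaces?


{out.1} {out.2, t3.1} {t1.1, t1.2} {t2.1} {t2.2} {t3.2} {t4.1} {t4.2} {t5.1, t5.2}
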